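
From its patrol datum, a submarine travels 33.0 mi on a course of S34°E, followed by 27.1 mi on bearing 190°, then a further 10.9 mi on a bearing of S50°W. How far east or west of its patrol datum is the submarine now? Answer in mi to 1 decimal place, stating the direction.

5.4 mi east

Leg 1 (S34°E, 33.0 mi): east 33.0 sin 146° = 18.45, north 33.0 cos 146° = -27.36
Leg 2 (190°, 27.1 mi): east 27.1 sin 190° = -4.71, north 27.1 cos 190° = -26.69
Leg 3 (S50°W, 10.9 mi): east 10.9 sin 230° = -8.35, north 10.9 cos 230° = -7.01
Net east component: 5.40 mi.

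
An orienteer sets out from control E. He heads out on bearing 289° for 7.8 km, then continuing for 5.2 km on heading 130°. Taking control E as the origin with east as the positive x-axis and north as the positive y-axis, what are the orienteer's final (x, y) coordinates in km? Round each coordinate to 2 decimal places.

Leg 1 (289°, 7.8 km): east 7.8 sin 289° = -7.38, north 7.8 cos 289° = 2.54
Leg 2 (130°, 5.2 km): east 5.2 sin 130° = 3.98, north 5.2 cos 130° = -3.34
Summing: -3.39 km east, -0.80 km north → (-3.39, -0.80).

(-3.39, -0.80)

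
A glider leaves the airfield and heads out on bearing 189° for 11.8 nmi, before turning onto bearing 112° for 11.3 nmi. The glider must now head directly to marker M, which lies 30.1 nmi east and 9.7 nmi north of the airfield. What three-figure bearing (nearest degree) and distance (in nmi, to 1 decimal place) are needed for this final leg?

040°, 33.4 nmi

Leg 1 (189°, 11.8 nmi): east 11.8 sin 189° = -1.85, north 11.8 cos 189° = -11.65
Leg 2 (112°, 11.3 nmi): east 11.3 sin 112° = 10.48, north 11.3 cos 112° = -4.23
Current position: (8.63, -15.89). Target: (30.1, 9.7). Remaining: Δeast = 21.47, Δnorth = 25.59.
Bearing = atan2(21.47, 25.59) mod 360° = 40.00°; distance = √((21.47)² + (25.59)²) = 33.401 nmi.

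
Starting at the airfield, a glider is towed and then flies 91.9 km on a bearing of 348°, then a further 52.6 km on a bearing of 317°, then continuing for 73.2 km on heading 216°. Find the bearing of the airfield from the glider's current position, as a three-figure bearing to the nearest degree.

Leg 1 (348°, 91.9 km): east 91.9 sin 348° = -19.11, north 91.9 cos 348° = 89.89
Leg 2 (317°, 52.6 km): east 52.6 sin 317° = -35.87, north 52.6 cos 317° = 38.47
Leg 3 (216°, 73.2 km): east 73.2 sin 216° = -43.03, north 73.2 cos 216° = -59.22
Net displacement: -98.01 east, 69.14 north. Direction back to start is (98.01, -69.14): bearing = atan2(98.01, -69.14) mod 360° = 125.20° ≈ 125°.

125°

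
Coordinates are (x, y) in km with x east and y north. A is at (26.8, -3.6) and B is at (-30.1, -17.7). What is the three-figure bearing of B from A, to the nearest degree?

Δeast = -30.1 − 26.8 = -56.90; Δnorth = -17.7 − -3.6 = -14.10.
Bearing = atan2(Δeast, Δnorth) mod 360° = 256.08° ≈ 256°.

256°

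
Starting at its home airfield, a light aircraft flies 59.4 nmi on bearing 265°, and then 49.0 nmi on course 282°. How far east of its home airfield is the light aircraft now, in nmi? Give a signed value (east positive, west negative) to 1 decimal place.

-107.1 nmi

Leg 1 (265°, 59.4 nmi): east 59.4 sin 265° = -59.17, north 59.4 cos 265° = -5.18
Leg 2 (282°, 49.0 nmi): east 49.0 sin 282° = -47.93, north 49.0 cos 282° = 10.19
Net east component: -107.10 nmi.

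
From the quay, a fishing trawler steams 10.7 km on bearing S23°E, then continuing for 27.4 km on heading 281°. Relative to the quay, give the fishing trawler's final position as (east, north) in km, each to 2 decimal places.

(-22.72, -4.62)

Leg 1 (S23°E, 10.7 km): east 10.7 sin 157° = 4.18, north 10.7 cos 157° = -9.85
Leg 2 (281°, 27.4 km): east 27.4 sin 281° = -26.90, north 27.4 cos 281° = 5.23
Summing: -22.72 km east, -4.62 km north → (-22.72, -4.62).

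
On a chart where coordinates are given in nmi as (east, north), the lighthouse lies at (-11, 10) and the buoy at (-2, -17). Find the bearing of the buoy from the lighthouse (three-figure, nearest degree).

Δeast = -2 − -11 = 9.00; Δnorth = -17 − 10 = -27.00.
Bearing = atan2(Δeast, Δnorth) mod 360° = 161.57° ≈ 162°.

162°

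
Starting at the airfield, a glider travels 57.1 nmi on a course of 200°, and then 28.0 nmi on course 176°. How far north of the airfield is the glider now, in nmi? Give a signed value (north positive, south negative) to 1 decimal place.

-81.6 nmi

Leg 1 (200°, 57.1 nmi): east 57.1 sin 200° = -19.53, north 57.1 cos 200° = -53.66
Leg 2 (176°, 28.0 nmi): east 28.0 sin 176° = 1.95, north 28.0 cos 176° = -27.93
Net north component: -81.59 nmi.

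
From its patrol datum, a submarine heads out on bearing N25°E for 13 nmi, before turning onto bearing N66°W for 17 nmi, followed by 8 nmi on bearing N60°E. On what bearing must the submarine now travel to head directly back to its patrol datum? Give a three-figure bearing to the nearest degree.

172°

Leg 1 (N25°E, 13 nmi): east 13 sin 25° = 5.49, north 13 cos 25° = 11.78
Leg 2 (N66°W, 17 nmi): east 17 sin 294° = -15.53, north 17 cos 294° = 6.91
Leg 3 (N60°E, 8 nmi): east 8 sin 60° = 6.93, north 8 cos 60° = 4.00
Net displacement: -3.11 east, 22.70 north. Direction back to start is (3.11, -22.70): bearing = atan2(3.11, -22.70) mod 360° = 172.20° ≈ 172°.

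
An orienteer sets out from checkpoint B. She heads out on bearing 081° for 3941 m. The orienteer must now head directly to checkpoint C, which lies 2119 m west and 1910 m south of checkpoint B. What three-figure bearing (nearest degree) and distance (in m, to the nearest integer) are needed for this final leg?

247°, 6521 m

Leg 1 (081°, 3941 m): east 3941 sin 81° = 3892.48, north 3941 cos 81° = 616.51
Current position: (3892.48, 616.51). Target: (-2119, -1910). Remaining: Δeast = -6011.48, Δnorth = -2526.51.
Bearing = atan2(-6011.48, -2526.51) mod 360° = 247.20°; distance = √((-6011.48)² + (-2526.51)²) = 6520.823 m.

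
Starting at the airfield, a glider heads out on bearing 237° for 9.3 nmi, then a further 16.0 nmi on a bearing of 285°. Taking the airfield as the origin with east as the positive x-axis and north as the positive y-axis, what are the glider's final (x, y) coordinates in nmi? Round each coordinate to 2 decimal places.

(-23.25, -0.92)

Leg 1 (237°, 9.3 nmi): east 9.3 sin 237° = -7.80, north 9.3 cos 237° = -5.07
Leg 2 (285°, 16.0 nmi): east 16.0 sin 285° = -15.45, north 16.0 cos 285° = 4.14
Summing: -23.25 nmi east, -0.92 nmi north → (-23.25, -0.92).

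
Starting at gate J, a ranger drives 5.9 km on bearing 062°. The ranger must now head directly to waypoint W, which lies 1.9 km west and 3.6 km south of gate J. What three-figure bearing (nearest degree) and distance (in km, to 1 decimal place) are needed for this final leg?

Leg 1 (062°, 5.9 km): east 5.9 sin 62° = 5.21, north 5.9 cos 62° = 2.77
Current position: (5.21, 2.77). Target: (-1.9, -3.6). Remaining: Δeast = -7.11, Δnorth = -6.37.
Bearing = atan2(-7.11, -6.37) mod 360° = 228.14°; distance = √((-7.11)² + (-6.37)²) = 9.546 km.

228°, 9.5 km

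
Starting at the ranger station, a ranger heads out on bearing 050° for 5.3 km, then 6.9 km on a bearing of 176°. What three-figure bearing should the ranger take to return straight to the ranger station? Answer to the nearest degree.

307°

Leg 1 (050°, 5.3 km): east 5.3 sin 50° = 4.06, north 5.3 cos 50° = 3.41
Leg 2 (176°, 6.9 km): east 6.9 sin 176° = 0.48, north 6.9 cos 176° = -6.88
Net displacement: 4.54 east, -3.48 north. Direction back to start is (-4.54, 3.48): bearing = atan2(-4.54, 3.48) mod 360° = 307.43° ≈ 307°.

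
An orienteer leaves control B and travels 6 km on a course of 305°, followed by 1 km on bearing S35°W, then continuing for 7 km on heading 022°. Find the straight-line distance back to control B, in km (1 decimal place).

9.6 km

Leg 1 (305°, 6 km): east 6 sin 305° = -4.91, north 6 cos 305° = 3.44
Leg 2 (S35°W, 1 km): east 1 sin 215° = -0.57, north 1 cos 215° = -0.82
Leg 3 (022°, 7 km): east 7 sin 22° = 2.62, north 7 cos 22° = 6.49
Net: -2.87 east, 9.11 north. Distance = √((-2.87)² + (9.11)²) = 9.553 km.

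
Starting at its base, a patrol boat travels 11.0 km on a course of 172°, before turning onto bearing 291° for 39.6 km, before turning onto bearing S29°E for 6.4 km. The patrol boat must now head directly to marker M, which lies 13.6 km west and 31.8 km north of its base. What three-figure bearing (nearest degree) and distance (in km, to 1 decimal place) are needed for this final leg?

Leg 1 (172°, 11.0 km): east 11.0 sin 172° = 1.53, north 11.0 cos 172° = -10.89
Leg 2 (291°, 39.6 km): east 39.6 sin 291° = -36.97, north 39.6 cos 291° = 14.19
Leg 3 (S29°E, 6.4 km): east 6.4 sin 151° = 3.10, north 6.4 cos 151° = -5.60
Current position: (-32.34, -2.30). Target: (-13.6, 31.8). Remaining: Δeast = 18.74, Δnorth = 34.10.
Bearing = atan2(18.74, 34.10) mod 360° = 28.79°; distance = √((18.74)² + (34.10)²) = 38.907 km.

029°, 38.9 km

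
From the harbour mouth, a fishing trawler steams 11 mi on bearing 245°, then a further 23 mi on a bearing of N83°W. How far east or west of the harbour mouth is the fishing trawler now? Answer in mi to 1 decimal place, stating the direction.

Leg 1 (245°, 11 mi): east 11 sin 245° = -9.97, north 11 cos 245° = -4.65
Leg 2 (N83°W, 23 mi): east 23 sin 277° = -22.83, north 23 cos 277° = 2.80
Net east component: -32.80 mi.

32.8 mi west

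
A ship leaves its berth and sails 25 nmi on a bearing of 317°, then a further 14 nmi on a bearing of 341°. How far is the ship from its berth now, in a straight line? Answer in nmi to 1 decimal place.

38.2 nmi

Leg 1 (317°, 25 nmi): east 25 sin 317° = -17.05, north 25 cos 317° = 18.28
Leg 2 (341°, 14 nmi): east 14 sin 341° = -4.56, north 14 cos 341° = 13.24
Net: -21.61 east, 31.52 north. Distance = √((-21.61)² + (31.52)²) = 38.216 nmi.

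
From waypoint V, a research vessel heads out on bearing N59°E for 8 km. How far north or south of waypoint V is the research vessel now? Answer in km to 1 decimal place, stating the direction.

Leg 1 (N59°E, 8 km): east 8 sin 59° = 6.86, north 8 cos 59° = 4.12
Net north component: 4.12 km.

4.1 km north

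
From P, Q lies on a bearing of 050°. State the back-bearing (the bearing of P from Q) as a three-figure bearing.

230°

Back-bearing = 050° + 180° = 230°.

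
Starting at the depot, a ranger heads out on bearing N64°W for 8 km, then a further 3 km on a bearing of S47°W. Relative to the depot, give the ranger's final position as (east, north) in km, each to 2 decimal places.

Leg 1 (N64°W, 8 km): east 8 sin 296° = -7.19, north 8 cos 296° = 3.51
Leg 2 (S47°W, 3 km): east 3 sin 227° = -2.19, north 3 cos 227° = -2.05
Summing: -9.38 km east, 1.46 km north → (-9.38, 1.46).

(-9.38, 1.46)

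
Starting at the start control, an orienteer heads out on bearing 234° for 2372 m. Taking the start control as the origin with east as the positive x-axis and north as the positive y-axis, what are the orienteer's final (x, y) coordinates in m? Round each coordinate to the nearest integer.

Leg 1 (234°, 2372 m): east 2372 sin 234° = -1918.99, north 2372 cos 234° = -1394.23
Summing: -1918.99 m east, -1394.23 m north → (-1919, -1394).

(-1919, -1394)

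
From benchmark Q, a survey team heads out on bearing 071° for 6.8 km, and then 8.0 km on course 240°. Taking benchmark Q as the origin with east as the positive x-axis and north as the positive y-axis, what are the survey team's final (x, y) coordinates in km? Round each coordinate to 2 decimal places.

(-0.50, -1.79)

Leg 1 (071°, 6.8 km): east 6.8 sin 71° = 6.43, north 6.8 cos 71° = 2.21
Leg 2 (240°, 8.0 km): east 8.0 sin 240° = -6.93, north 8.0 cos 240° = -4.00
Summing: -0.50 km east, -1.79 km north → (-0.50, -1.79).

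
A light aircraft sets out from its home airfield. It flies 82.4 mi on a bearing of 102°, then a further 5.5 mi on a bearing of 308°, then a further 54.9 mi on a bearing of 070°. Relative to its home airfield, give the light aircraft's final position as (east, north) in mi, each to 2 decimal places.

(127.85, 5.03)

Leg 1 (102°, 82.4 mi): east 82.4 sin 102° = 80.60, north 82.4 cos 102° = -17.13
Leg 2 (308°, 5.5 mi): east 5.5 sin 308° = -4.33, north 5.5 cos 308° = 3.39
Leg 3 (070°, 54.9 mi): east 54.9 sin 70° = 51.59, north 54.9 cos 70° = 18.78
Summing: 127.85 mi east, 5.03 mi north → (127.85, 5.03).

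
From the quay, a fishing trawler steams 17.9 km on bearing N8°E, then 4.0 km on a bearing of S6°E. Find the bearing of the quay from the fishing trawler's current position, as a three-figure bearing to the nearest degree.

192°

Leg 1 (N8°E, 17.9 km): east 17.9 sin 8° = 2.49, north 17.9 cos 8° = 17.73
Leg 2 (S6°E, 4.0 km): east 4.0 sin 174° = 0.42, north 4.0 cos 174° = -3.98
Net displacement: 2.91 east, 13.75 north. Direction back to start is (-2.91, -13.75): bearing = atan2(-2.91, -13.75) mod 360° = 191.95° ≈ 192°.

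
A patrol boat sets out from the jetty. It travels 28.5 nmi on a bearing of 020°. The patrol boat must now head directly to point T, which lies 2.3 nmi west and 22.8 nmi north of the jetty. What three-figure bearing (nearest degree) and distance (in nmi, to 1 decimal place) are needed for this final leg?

252°, 12.7 nmi

Leg 1 (020°, 28.5 nmi): east 28.5 sin 20° = 9.75, north 28.5 cos 20° = 26.78
Current position: (9.75, 26.78). Target: (-2.3, 22.8). Remaining: Δeast = -12.05, Δnorth = -3.98.
Bearing = atan2(-12.05, -3.98) mod 360° = 251.71°; distance = √((-12.05)² + (-3.98)²) = 12.688 nmi.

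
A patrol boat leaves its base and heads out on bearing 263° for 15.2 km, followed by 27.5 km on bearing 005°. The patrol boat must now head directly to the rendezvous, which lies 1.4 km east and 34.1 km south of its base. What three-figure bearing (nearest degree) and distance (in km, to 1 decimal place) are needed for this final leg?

167°, 61.3 km

Leg 1 (263°, 15.2 km): east 15.2 sin 263° = -15.09, north 15.2 cos 263° = -1.85
Leg 2 (005°, 27.5 km): east 27.5 sin 5° = 2.40, north 27.5 cos 5° = 27.40
Current position: (-12.69, 25.54). Target: (1.4, -34.1). Remaining: Δeast = 14.09, Δnorth = -59.64.
Bearing = atan2(14.09, -59.64) mod 360° = 166.71°; distance = √((14.09)² + (-59.64)²) = 61.285 km.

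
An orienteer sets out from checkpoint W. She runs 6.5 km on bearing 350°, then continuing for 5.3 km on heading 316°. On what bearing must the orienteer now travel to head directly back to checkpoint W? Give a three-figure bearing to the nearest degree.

155°

Leg 1 (350°, 6.5 km): east 6.5 sin 350° = -1.13, north 6.5 cos 350° = 6.40
Leg 2 (316°, 5.3 km): east 5.3 sin 316° = -3.68, north 5.3 cos 316° = 3.81
Net displacement: -4.81 east, 10.21 north. Direction back to start is (4.81, -10.21): bearing = atan2(4.81, -10.21) mod 360° = 154.78° ≈ 155°.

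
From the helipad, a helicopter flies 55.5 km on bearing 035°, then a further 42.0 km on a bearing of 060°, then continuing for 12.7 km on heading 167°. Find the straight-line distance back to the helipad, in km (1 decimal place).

89.3 km

Leg 1 (035°, 55.5 km): east 55.5 sin 35° = 31.83, north 55.5 cos 35° = 45.46
Leg 2 (060°, 42.0 km): east 42.0 sin 60° = 36.37, north 42.0 cos 60° = 21.00
Leg 3 (167°, 12.7 km): east 12.7 sin 167° = 2.86, north 12.7 cos 167° = -12.37
Net: 71.06 east, 54.09 north. Distance = √((71.06)² + (54.09)²) = 89.306 km.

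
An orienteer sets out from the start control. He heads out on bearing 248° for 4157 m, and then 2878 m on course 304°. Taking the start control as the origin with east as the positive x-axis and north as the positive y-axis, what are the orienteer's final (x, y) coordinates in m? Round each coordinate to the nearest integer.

(-6240, 52)

Leg 1 (248°, 4157 m): east 4157 sin 248° = -3854.30, north 4157 cos 248° = -1557.24
Leg 2 (304°, 2878 m): east 2878 sin 304° = -2385.97, north 2878 cos 304° = 1609.36
Summing: -6240.27 m east, 52.12 m north → (-6240, 52).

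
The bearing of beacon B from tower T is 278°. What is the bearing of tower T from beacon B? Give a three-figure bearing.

Back-bearing = 278° − 180° = 098°.

098°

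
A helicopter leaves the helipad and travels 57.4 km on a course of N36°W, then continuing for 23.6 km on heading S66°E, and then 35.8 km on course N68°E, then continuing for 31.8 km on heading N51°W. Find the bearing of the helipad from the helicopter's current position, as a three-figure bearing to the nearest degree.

Leg 1 (N36°W, 57.4 km): east 57.4 sin 324° = -33.74, north 57.4 cos 324° = 46.44
Leg 2 (S66°E, 23.6 km): east 23.6 sin 114° = 21.56, north 23.6 cos 114° = -9.60
Leg 3 (N68°E, 35.8 km): east 35.8 sin 68° = 33.19, north 35.8 cos 68° = 13.41
Leg 4 (N51°W, 31.8 km): east 31.8 sin 309° = -24.71, north 31.8 cos 309° = 20.01
Net displacement: -3.70 east, 70.26 north. Direction back to start is (3.70, -70.26): bearing = atan2(3.70, -70.26) mod 360° = 176.99° ≈ 177°.

177°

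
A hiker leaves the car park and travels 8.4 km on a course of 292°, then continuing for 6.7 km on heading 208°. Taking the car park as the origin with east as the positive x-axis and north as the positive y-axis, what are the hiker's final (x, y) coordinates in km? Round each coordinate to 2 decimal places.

(-10.93, -2.77)

Leg 1 (292°, 8.4 km): east 8.4 sin 292° = -7.79, north 8.4 cos 292° = 3.15
Leg 2 (208°, 6.7 km): east 6.7 sin 208° = -3.15, north 6.7 cos 208° = -5.92
Summing: -10.93 km east, -2.77 km north → (-10.93, -2.77).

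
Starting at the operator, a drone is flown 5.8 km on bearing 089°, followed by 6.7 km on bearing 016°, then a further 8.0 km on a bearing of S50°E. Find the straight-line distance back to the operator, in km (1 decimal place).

13.8 km

Leg 1 (089°, 5.8 km): east 5.8 sin 89° = 5.80, north 5.8 cos 89° = 0.10
Leg 2 (016°, 6.7 km): east 6.7 sin 16° = 1.85, north 6.7 cos 16° = 6.44
Leg 3 (S50°E, 8.0 km): east 8.0 sin 130° = 6.13, north 8.0 cos 130° = -5.14
Net: 13.77 east, 1.40 north. Distance = √((13.77)² + (1.40)²) = 13.845 km.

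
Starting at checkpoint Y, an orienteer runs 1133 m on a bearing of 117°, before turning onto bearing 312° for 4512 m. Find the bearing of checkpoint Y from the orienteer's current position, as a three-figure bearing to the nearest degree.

Leg 1 (117°, 1133 m): east 1133 sin 117° = 1009.51, north 1133 cos 117° = -514.37
Leg 2 (312°, 4512 m): east 4512 sin 312° = -3353.07, north 4512 cos 312° = 3019.12
Net displacement: -2343.56 east, 2504.75 north. Direction back to start is (2343.56, -2504.75): bearing = atan2(2343.56, -2504.75) mod 360° = 136.90° ≈ 137°.

137°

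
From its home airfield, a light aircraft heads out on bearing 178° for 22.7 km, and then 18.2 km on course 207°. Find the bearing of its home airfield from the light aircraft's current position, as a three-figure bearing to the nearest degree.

011°

Leg 1 (178°, 22.7 km): east 22.7 sin 178° = 0.79, north 22.7 cos 178° = -22.69
Leg 2 (207°, 18.2 km): east 18.2 sin 207° = -8.26, north 18.2 cos 207° = -16.22
Net displacement: -7.47 east, -38.90 north. Direction back to start is (7.47, 38.90): bearing = atan2(7.47, 38.90) mod 360° = 10.87° ≈ 011°.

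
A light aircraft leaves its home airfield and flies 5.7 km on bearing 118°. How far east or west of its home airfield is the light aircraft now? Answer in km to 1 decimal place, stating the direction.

Leg 1 (118°, 5.7 km): east 5.7 sin 118° = 5.03, north 5.7 cos 118° = -2.68
Net east component: 5.03 km.

5.0 km east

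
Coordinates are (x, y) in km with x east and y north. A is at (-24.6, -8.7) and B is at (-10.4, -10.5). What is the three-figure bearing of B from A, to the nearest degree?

097°

Δeast = -10.4 − -24.6 = 14.20; Δnorth = -10.5 − -8.7 = -1.80.
Bearing = atan2(Δeast, Δnorth) mod 360° = 97.22° ≈ 097°.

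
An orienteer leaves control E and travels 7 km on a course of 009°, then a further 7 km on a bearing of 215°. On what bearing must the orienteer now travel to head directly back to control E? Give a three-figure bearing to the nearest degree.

Leg 1 (009°, 7 km): east 7 sin 9° = 1.10, north 7 cos 9° = 6.91
Leg 2 (215°, 7 km): east 7 sin 215° = -4.02, north 7 cos 215° = -5.73
Net displacement: -2.92 east, 1.18 north. Direction back to start is (2.92, -1.18): bearing = atan2(2.92, -1.18) mod 360° = 112.00° ≈ 112°.

112°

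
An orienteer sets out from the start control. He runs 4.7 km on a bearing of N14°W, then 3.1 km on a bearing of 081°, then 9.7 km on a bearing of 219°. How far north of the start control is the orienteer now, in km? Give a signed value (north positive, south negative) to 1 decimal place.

Leg 1 (N14°W, 4.7 km): east 4.7 sin 346° = -1.14, north 4.7 cos 346° = 4.56
Leg 2 (081°, 3.1 km): east 3.1 sin 81° = 3.06, north 3.1 cos 81° = 0.48
Leg 3 (219°, 9.7 km): east 9.7 sin 219° = -6.10, north 9.7 cos 219° = -7.54
Net north component: -2.49 km.

-2.5 km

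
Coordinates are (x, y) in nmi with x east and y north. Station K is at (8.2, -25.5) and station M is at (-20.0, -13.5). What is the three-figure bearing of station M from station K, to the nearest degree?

Δeast = -20.0 − 8.2 = -28.20; Δnorth = -13.5 − -25.5 = 12.00.
Bearing = atan2(Δeast, Δnorth) mod 360° = 293.05° ≈ 293°.

293°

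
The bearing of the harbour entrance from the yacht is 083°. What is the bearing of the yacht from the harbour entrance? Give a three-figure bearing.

Back-bearing = 083° + 180° = 263°.

263°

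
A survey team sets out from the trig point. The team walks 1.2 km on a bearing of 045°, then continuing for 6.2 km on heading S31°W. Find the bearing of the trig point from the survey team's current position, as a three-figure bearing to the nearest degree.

Leg 1 (045°, 1.2 km): east 1.2 sin 45° = 0.85, north 1.2 cos 45° = 0.85
Leg 2 (S31°W, 6.2 km): east 6.2 sin 211° = -3.19, north 6.2 cos 211° = -5.31
Net displacement: -2.34 east, -4.47 north. Direction back to start is (2.34, 4.47): bearing = atan2(2.34, 4.47) mod 360° = 27.70° ≈ 028°.

028°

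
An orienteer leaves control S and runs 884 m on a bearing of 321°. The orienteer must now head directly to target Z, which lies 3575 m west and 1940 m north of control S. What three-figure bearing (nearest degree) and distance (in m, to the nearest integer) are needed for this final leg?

293°, 3268 m

Leg 1 (321°, 884 m): east 884 sin 321° = -556.32, north 884 cos 321° = 687.00
Current position: (-556.32, 687.00). Target: (-3575, 1940). Remaining: Δeast = -3018.68, Δnorth = 1253.00.
Bearing = atan2(-3018.68, 1253.00) mod 360° = 292.54°; distance = √((-3018.68)² + (1253.00)²) = 3268.402 m.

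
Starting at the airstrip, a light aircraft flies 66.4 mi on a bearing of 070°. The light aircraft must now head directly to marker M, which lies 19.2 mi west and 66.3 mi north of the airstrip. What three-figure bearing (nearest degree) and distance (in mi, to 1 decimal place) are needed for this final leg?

298°, 92.5 mi

Leg 1 (070°, 66.4 mi): east 66.4 sin 70° = 62.40, north 66.4 cos 70° = 22.71
Current position: (62.40, 22.71). Target: (-19.2, 66.3). Remaining: Δeast = -81.60, Δnorth = 43.59.
Bearing = atan2(-81.60, 43.59) mod 360° = 298.11°; distance = √((-81.60)² + (43.59)²) = 92.509 mi.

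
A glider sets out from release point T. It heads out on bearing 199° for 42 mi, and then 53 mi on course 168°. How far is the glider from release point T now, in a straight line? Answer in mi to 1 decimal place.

91.6 mi

Leg 1 (199°, 42 mi): east 42 sin 199° = -13.67, north 42 cos 199° = -39.71
Leg 2 (168°, 53 mi): east 53 sin 168° = 11.02, north 53 cos 168° = -51.84
Net: -2.65 east, -91.55 north. Distance = √((-2.65)² + (-91.55)²) = 91.592 mi.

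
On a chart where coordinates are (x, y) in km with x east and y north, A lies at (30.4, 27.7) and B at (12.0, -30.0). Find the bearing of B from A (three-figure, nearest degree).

Δeast = 12.0 − 30.4 = -18.40; Δnorth = -30.0 − 27.7 = -57.70.
Bearing = atan2(Δeast, Δnorth) mod 360° = 197.69° ≈ 198°.

198°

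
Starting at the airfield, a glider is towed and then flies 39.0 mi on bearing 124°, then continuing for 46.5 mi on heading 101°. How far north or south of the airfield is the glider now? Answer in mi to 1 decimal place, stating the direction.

Leg 1 (124°, 39.0 mi): east 39.0 sin 124° = 32.33, north 39.0 cos 124° = -21.81
Leg 2 (101°, 46.5 mi): east 46.5 sin 101° = 45.65, north 46.5 cos 101° = -8.87
Net north component: -30.68 mi.

30.7 mi south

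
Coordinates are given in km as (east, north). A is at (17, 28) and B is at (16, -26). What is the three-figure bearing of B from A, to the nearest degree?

Δeast = 16 − 17 = -1.00; Δnorth = -26 − 28 = -54.00.
Bearing = atan2(Δeast, Δnorth) mod 360° = 181.06° ≈ 181°.

181°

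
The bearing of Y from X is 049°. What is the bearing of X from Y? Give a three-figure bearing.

229°

Back-bearing = 049° + 180° = 229°.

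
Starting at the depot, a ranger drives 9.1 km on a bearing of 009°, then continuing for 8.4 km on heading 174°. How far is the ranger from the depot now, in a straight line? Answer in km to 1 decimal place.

Leg 1 (009°, 9.1 km): east 9.1 sin 9° = 1.42, north 9.1 cos 9° = 8.99
Leg 2 (174°, 8.4 km): east 8.4 sin 174° = 0.88, north 8.4 cos 174° = -8.35
Net: 2.30 east, 0.63 north. Distance = √((2.30)² + (0.63)²) = 2.387 km.

2.4 km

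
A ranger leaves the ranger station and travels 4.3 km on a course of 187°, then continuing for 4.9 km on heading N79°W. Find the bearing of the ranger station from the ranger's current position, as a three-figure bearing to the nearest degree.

Leg 1 (187°, 4.3 km): east 4.3 sin 187° = -0.52, north 4.3 cos 187° = -4.27
Leg 2 (N79°W, 4.9 km): east 4.9 sin 281° = -4.81, north 4.9 cos 281° = 0.93
Net displacement: -5.33 east, -3.33 north. Direction back to start is (5.33, 3.33): bearing = atan2(5.33, 3.33) mod 360° = 58.00° ≈ 058°.

058°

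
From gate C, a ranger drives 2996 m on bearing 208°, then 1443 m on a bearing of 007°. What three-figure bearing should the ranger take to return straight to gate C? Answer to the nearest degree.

045°

Leg 1 (208°, 2996 m): east 2996 sin 208° = -1406.54, north 2996 cos 208° = -2645.31
Leg 2 (007°, 1443 m): east 1443 sin 7° = 175.86, north 1443 cos 7° = 1432.24
Net displacement: -1230.68 east, -1213.07 north. Direction back to start is (1230.68, 1213.07): bearing = atan2(1230.68, 1213.07) mod 360° = 45.41° ≈ 045°.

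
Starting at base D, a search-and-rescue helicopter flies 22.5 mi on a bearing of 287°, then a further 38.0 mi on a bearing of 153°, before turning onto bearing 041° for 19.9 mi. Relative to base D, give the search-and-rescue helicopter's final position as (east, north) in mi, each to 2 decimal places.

Leg 1 (287°, 22.5 mi): east 22.5 sin 287° = -21.52, north 22.5 cos 287° = 6.58
Leg 2 (153°, 38.0 mi): east 38.0 sin 153° = 17.25, north 38.0 cos 153° = -33.86
Leg 3 (041°, 19.9 mi): east 19.9 sin 41° = 13.06, north 19.9 cos 41° = 15.02
Summing: 8.79 mi east, -12.26 mi north → (8.79, -12.26).

(8.79, -12.26)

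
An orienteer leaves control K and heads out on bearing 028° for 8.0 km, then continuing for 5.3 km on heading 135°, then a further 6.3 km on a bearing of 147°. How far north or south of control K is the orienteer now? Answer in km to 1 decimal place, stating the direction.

Leg 1 (028°, 8.0 km): east 8.0 sin 28° = 3.76, north 8.0 cos 28° = 7.06
Leg 2 (135°, 5.3 km): east 5.3 sin 135° = 3.75, north 5.3 cos 135° = -3.75
Leg 3 (147°, 6.3 km): east 6.3 sin 147° = 3.43, north 6.3 cos 147° = -5.28
Net north component: -1.97 km.

2.0 km south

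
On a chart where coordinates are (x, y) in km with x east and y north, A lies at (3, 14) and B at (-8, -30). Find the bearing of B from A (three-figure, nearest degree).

Δeast = -8 − 3 = -11.00; Δnorth = -30 − 14 = -44.00.
Bearing = atan2(Δeast, Δnorth) mod 360° = 194.04° ≈ 194°.

194°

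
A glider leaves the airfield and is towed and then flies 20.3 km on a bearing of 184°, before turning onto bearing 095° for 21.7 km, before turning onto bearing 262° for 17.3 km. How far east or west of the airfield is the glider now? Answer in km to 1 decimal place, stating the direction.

3.1 km east

Leg 1 (184°, 20.3 km): east 20.3 sin 184° = -1.42, north 20.3 cos 184° = -20.25
Leg 2 (095°, 21.7 km): east 21.7 sin 95° = 21.62, north 21.7 cos 95° = -1.89
Leg 3 (262°, 17.3 km): east 17.3 sin 262° = -17.13, north 17.3 cos 262° = -2.41
Net east component: 3.07 km.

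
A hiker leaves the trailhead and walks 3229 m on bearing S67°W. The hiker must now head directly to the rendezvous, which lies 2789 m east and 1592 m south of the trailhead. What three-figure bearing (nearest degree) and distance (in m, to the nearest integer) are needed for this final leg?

Leg 1 (S67°W, 3229 m): east 3229 sin 247° = -2972.31, north 3229 cos 247° = -1261.67
Current position: (-2972.31, -1261.67). Target: (2789, -1592). Remaining: Δeast = 5761.31, Δnorth = -330.33.
Bearing = atan2(5761.31, -330.33) mod 360° = 93.28°; distance = √((5761.31)² + (-330.33)²) = 5770.772 m.

093°, 5771 m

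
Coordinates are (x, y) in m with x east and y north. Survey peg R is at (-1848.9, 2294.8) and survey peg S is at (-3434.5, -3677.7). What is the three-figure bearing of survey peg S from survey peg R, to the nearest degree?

Δeast = -3434.5 − -1848.9 = -1585.60; Δnorth = -3677.7 − 2294.8 = -5972.50.
Bearing = atan2(Δeast, Δnorth) mod 360° = 194.87° ≈ 195°.

195°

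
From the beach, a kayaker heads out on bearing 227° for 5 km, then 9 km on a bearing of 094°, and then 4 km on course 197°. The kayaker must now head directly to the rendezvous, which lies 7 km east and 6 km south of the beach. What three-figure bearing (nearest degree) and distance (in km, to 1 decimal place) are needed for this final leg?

Leg 1 (227°, 5 km): east 5 sin 227° = -3.66, north 5 cos 227° = -3.41
Leg 2 (094°, 9 km): east 9 sin 94° = 8.98, north 9 cos 94° = -0.63
Leg 3 (197°, 4 km): east 4 sin 197° = -1.17, north 4 cos 197° = -3.83
Current position: (4.15, -7.86). Target: (7, -6). Remaining: Δeast = 2.85, Δnorth = 1.86.
Bearing = atan2(2.85, 1.86) mod 360° = 56.81°; distance = √((2.85)² + (1.86)²) = 3.403 km.

057°, 3.4 km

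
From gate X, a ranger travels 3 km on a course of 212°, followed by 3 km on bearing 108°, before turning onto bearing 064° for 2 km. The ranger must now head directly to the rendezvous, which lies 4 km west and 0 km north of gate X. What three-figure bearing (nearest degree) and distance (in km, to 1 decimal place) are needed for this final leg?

Leg 1 (212°, 3 km): east 3 sin 212° = -1.59, north 3 cos 212° = -2.54
Leg 2 (108°, 3 km): east 3 sin 108° = 2.85, north 3 cos 108° = -0.93
Leg 3 (064°, 2 km): east 2 sin 64° = 1.80, north 2 cos 64° = 0.88
Current position: (3.06, -2.59). Target: (-4, 0). Remaining: Δeast = -7.06, Δnorth = 2.59.
Bearing = atan2(-7.06, 2.59) mod 360° = 290.18°; distance = √((-7.06)² + (2.59)²) = 7.523 km.

290°, 7.5 km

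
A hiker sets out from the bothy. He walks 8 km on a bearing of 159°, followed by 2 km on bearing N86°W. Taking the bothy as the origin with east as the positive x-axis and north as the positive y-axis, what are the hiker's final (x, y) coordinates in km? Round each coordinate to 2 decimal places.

Leg 1 (159°, 8 km): east 8 sin 159° = 2.87, north 8 cos 159° = -7.47
Leg 2 (N86°W, 2 km): east 2 sin 274° = -2.00, north 2 cos 274° = 0.14
Summing: 0.87 km east, -7.33 km north → (0.87, -7.33).

(0.87, -7.33)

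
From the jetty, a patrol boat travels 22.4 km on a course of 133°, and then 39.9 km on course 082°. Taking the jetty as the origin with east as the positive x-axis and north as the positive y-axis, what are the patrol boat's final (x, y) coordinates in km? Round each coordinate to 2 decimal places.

Leg 1 (133°, 22.4 km): east 22.4 sin 133° = 16.38, north 22.4 cos 133° = -15.28
Leg 2 (082°, 39.9 km): east 39.9 sin 82° = 39.51, north 39.9 cos 82° = 5.55
Summing: 55.89 km east, -9.72 km north → (55.89, -9.72).

(55.89, -9.72)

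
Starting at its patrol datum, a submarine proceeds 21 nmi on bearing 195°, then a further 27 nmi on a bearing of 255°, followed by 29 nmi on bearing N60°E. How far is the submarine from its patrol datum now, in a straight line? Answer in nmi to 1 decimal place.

14.3 nmi

Leg 1 (195°, 21 nmi): east 21 sin 195° = -5.44, north 21 cos 195° = -20.28
Leg 2 (255°, 27 nmi): east 27 sin 255° = -26.08, north 27 cos 255° = -6.99
Leg 3 (N60°E, 29 nmi): east 29 sin 60° = 25.11, north 29 cos 60° = 14.50
Net: -6.40 east, -12.77 north. Distance = √((-6.40)² + (-12.77)²) = 14.287 nmi.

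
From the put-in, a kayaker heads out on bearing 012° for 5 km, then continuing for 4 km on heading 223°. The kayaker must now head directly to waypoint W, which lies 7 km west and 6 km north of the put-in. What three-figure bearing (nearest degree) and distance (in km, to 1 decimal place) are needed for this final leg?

Leg 1 (012°, 5 km): east 5 sin 12° = 1.04, north 5 cos 12° = 4.89
Leg 2 (223°, 4 km): east 4 sin 223° = -2.73, north 4 cos 223° = -2.93
Current position: (-1.69, 1.97). Target: (-7, 6). Remaining: Δeast = -5.31, Δnorth = 4.03.
Bearing = atan2(-5.31, 4.03) mod 360° = 307.22°; distance = √((-5.31)² + (4.03)²) = 6.670 km.

307°, 6.7 km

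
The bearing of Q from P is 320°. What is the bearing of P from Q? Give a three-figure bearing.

140°

Back-bearing = 320° − 180° = 140°.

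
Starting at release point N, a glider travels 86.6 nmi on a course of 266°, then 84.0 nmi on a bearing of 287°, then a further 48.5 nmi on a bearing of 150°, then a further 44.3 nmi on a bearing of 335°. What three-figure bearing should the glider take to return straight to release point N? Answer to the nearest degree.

096°

Leg 1 (266°, 86.6 nmi): east 86.6 sin 266° = -86.39, north 86.6 cos 266° = -6.04
Leg 2 (287°, 84.0 nmi): east 84.0 sin 287° = -80.33, north 84.0 cos 287° = 24.56
Leg 3 (150°, 48.5 nmi): east 48.5 sin 150° = 24.25, north 48.5 cos 150° = -42.00
Leg 4 (335°, 44.3 nmi): east 44.3 sin 335° = -18.72, north 44.3 cos 335° = 40.15
Net displacement: -161.19 east, 16.67 north. Direction back to start is (161.19, -16.67): bearing = atan2(161.19, -16.67) mod 360° = 95.90° ≈ 096°.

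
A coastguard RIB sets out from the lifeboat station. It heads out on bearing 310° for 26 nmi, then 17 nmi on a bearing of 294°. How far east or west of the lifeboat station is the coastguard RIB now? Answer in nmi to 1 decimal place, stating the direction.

Leg 1 (310°, 26 nmi): east 26 sin 310° = -19.92, north 26 cos 310° = 16.71
Leg 2 (294°, 17 nmi): east 17 sin 294° = -15.53, north 17 cos 294° = 6.91
Net east component: -35.45 nmi.

35.4 nmi west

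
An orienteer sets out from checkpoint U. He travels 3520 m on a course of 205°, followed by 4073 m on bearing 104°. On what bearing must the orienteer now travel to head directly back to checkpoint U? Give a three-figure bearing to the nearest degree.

Leg 1 (205°, 3520 m): east 3520 sin 205° = -1487.62, north 3520 cos 205° = -3190.20
Leg 2 (104°, 4073 m): east 4073 sin 104° = 3952.01, north 4073 cos 104° = -985.35
Net displacement: 2464.40 east, -4175.55 north. Direction back to start is (-2464.40, 4175.55): bearing = atan2(-2464.40, 4175.55) mod 360° = 329.45° ≈ 329°.

329°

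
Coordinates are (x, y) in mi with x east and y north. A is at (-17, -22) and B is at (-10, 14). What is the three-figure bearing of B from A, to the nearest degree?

Δeast = -10 − -17 = 7.00; Δnorth = 14 − -22 = 36.00.
Bearing = atan2(Δeast, Δnorth) mod 360° = 11.00° ≈ 011°.

011°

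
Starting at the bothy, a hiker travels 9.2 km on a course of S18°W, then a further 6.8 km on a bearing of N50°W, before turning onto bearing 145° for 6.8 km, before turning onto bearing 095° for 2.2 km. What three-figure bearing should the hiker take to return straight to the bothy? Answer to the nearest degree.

011°

Leg 1 (S18°W, 9.2 km): east 9.2 sin 198° = -2.84, north 9.2 cos 198° = -8.75
Leg 2 (N50°W, 6.8 km): east 6.8 sin 310° = -5.21, north 6.8 cos 310° = 4.37
Leg 3 (145°, 6.8 km): east 6.8 sin 145° = 3.90, north 6.8 cos 145° = -5.57
Leg 4 (095°, 2.2 km): east 2.2 sin 95° = 2.19, north 2.2 cos 95° = -0.19
Net displacement: -1.96 east, -10.14 north. Direction back to start is (1.96, 10.14): bearing = atan2(1.96, 10.14) mod 360° = 10.94° ≈ 011°.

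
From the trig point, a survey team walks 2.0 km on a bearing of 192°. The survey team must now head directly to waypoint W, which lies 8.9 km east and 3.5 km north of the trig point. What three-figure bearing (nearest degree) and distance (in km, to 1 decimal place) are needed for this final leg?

060°, 10.8 km

Leg 1 (192°, 2.0 km): east 2.0 sin 192° = -0.42, north 2.0 cos 192° = -1.96
Current position: (-0.42, -1.96). Target: (8.9, 3.5). Remaining: Δeast = 9.32, Δnorth = 5.46.
Bearing = atan2(9.32, 5.46) mod 360° = 59.64°; distance = √((9.32)² + (5.46)²) = 10.796 km.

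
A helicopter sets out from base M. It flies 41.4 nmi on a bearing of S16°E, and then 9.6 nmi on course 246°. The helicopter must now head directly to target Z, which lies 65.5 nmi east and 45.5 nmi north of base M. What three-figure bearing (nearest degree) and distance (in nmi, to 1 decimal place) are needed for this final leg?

Leg 1 (S16°E, 41.4 nmi): east 41.4 sin 164° = 11.41, north 41.4 cos 164° = -39.80
Leg 2 (246°, 9.6 nmi): east 9.6 sin 246° = -8.77, north 9.6 cos 246° = -3.90
Current position: (2.64, -43.70). Target: (65.5, 45.5). Remaining: Δeast = 62.86, Δnorth = 89.20.
Bearing = atan2(62.86, 89.20) mod 360° = 35.17°; distance = √((62.86)² + (89.20)²) = 109.124 nmi.

035°, 109.1 nmi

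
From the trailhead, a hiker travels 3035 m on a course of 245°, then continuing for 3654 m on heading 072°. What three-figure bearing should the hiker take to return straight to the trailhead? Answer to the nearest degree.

Leg 1 (245°, 3035 m): east 3035 sin 245° = -2750.64, north 3035 cos 245° = -1282.65
Leg 2 (072°, 3654 m): east 3654 sin 72° = 3475.16, north 3654 cos 72° = 1129.15
Net displacement: 724.52 east, -153.50 north. Direction back to start is (-724.52, 153.50): bearing = atan2(-724.52, 153.50) mod 360° = 281.96° ≈ 282°.

282°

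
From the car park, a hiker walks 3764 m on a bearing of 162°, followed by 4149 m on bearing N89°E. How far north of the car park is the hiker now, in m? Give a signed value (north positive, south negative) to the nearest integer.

-3507 m

Leg 1 (162°, 3764 m): east 3764 sin 162° = 1163.14, north 3764 cos 162° = -3579.78
Leg 2 (N89°E, 4149 m): east 4149 sin 89° = 4148.37, north 4149 cos 89° = 72.41
Net north component: -3507.37 m.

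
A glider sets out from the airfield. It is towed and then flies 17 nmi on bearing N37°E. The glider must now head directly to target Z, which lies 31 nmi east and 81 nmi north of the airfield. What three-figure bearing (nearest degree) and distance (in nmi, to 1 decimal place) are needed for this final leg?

017°, 70.5 nmi

Leg 1 (N37°E, 17 nmi): east 17 sin 37° = 10.23, north 17 cos 37° = 13.58
Current position: (10.23, 13.58). Target: (31, 81). Remaining: Δeast = 20.77, Δnorth = 67.42.
Bearing = atan2(20.77, 67.42) mod 360° = 17.12°; distance = √((20.77)² + (67.42)²) = 70.550 nmi.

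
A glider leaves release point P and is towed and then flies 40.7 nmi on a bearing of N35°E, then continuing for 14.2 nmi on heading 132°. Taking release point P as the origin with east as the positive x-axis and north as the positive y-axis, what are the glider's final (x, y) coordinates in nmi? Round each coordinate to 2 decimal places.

(33.90, 23.84)

Leg 1 (N35°E, 40.7 nmi): east 40.7 sin 35° = 23.34, north 40.7 cos 35° = 33.34
Leg 2 (132°, 14.2 nmi): east 14.2 sin 132° = 10.55, north 14.2 cos 132° = -9.50
Summing: 33.90 nmi east, 23.84 nmi north → (33.90, 23.84).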